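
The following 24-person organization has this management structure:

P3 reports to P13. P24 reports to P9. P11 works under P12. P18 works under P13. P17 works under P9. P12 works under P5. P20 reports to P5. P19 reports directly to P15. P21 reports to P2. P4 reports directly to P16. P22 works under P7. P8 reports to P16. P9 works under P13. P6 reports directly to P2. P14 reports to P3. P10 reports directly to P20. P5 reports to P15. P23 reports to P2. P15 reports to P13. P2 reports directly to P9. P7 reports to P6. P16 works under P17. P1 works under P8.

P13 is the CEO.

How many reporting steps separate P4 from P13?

4

Chain from P4 up to P13: P4 → P16 → P17 → P9 → P13. That is 4 steps up, so P4 is 4 levels below P13.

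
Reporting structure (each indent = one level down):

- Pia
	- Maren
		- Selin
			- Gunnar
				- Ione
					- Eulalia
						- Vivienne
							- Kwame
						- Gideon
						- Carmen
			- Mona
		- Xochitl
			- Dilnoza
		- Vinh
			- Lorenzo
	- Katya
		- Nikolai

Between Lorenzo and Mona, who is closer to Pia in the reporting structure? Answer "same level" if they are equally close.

Both Lorenzo and Mona are 3 levels below Pia.

same level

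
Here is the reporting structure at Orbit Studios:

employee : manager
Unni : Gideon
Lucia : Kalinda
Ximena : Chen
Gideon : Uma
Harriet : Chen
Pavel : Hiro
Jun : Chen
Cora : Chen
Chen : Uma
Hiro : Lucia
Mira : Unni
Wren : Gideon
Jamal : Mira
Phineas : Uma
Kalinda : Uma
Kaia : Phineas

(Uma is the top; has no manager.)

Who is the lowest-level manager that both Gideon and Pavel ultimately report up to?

Uma

Gideon's chain of managers is Uma. Pavel's chain of managers is Hiro, Lucia, Kalinda, Uma. The first manager that appears in both chains is Uma.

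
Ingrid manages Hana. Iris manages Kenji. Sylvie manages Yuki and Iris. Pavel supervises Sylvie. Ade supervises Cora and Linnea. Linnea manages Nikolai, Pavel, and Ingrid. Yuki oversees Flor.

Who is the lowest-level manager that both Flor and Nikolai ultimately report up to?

Linnea

Flor's chain of managers is Yuki, Sylvie, Pavel, Linnea, Ade. Nikolai's chain of managers is Linnea, Ade. The first manager that appears in both chains is Linnea.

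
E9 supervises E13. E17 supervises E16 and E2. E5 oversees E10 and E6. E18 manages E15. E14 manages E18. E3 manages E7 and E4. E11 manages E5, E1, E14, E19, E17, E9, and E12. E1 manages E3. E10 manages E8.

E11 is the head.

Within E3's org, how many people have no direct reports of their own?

2

The people in E3's organization with no one reporting to them are E4, E7. That is 2.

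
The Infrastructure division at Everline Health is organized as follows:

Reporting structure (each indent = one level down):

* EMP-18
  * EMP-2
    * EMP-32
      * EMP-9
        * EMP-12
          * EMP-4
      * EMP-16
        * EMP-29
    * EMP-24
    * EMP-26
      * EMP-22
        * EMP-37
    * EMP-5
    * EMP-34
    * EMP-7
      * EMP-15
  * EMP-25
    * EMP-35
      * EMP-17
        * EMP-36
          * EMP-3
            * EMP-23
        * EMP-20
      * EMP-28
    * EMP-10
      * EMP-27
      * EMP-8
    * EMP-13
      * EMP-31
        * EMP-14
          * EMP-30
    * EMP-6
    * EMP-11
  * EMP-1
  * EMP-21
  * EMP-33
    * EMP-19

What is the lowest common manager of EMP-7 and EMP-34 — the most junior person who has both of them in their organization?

EMP-7's chain of managers is EMP-2, EMP-18. EMP-34's chain of managers is EMP-2, EMP-18. The first manager that appears in both chains is EMP-2.

EMP-2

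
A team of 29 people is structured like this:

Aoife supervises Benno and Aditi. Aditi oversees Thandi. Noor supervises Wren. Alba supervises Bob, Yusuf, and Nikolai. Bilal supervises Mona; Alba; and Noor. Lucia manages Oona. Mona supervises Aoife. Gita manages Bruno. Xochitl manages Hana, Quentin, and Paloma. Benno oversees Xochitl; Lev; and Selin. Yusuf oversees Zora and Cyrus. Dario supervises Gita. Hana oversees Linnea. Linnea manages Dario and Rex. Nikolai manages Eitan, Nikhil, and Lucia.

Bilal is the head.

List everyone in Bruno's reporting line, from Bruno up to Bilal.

Bruno -> Gita -> Dario -> Linnea -> Hana -> Xochitl -> Benno -> Aoife -> Mona -> Bilal

Bruno reports to Gita. Gita reports to Dario. Dario reports to Linnea. Linnea reports to Hana. Hana reports to Xochitl. Xochitl reports to Benno. Benno reports to Aoife. Aoife reports to Mona. Mona reports to Bilal. Bilal is at the top.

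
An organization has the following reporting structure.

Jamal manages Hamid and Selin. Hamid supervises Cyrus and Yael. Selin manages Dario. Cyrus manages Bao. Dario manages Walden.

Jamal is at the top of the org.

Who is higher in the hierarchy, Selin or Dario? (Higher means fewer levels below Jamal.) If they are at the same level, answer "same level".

Selin is 1 level below Jamal; Dario is 2. Selin is higher.

Selin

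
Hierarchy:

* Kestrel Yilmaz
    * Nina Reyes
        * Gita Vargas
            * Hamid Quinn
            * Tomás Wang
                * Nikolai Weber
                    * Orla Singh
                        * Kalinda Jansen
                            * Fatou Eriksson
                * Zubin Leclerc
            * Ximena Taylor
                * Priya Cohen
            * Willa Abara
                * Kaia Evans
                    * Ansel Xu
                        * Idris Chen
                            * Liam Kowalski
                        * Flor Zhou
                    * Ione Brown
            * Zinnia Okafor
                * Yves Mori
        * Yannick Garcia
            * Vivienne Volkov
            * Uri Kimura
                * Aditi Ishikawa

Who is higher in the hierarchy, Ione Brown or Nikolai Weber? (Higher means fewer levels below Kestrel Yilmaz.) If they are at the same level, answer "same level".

Ione Brown is 5 levels below Kestrel Yilmaz; Nikolai Weber is 4. Nikolai Weber is higher.

Nikolai Weber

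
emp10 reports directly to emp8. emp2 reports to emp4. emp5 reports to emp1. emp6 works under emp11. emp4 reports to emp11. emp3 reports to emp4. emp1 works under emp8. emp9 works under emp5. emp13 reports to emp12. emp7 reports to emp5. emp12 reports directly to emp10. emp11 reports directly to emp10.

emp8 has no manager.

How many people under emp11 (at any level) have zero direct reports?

The people in emp11's organization with no one reporting to them are emp6, emp3, emp2. That is 3.

3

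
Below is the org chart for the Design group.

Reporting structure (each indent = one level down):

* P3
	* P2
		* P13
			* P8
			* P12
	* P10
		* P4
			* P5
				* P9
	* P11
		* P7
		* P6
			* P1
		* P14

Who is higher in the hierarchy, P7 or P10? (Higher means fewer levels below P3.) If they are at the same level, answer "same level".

P10

P7 is 2 levels below P3; P10 is 1. P10 is higher.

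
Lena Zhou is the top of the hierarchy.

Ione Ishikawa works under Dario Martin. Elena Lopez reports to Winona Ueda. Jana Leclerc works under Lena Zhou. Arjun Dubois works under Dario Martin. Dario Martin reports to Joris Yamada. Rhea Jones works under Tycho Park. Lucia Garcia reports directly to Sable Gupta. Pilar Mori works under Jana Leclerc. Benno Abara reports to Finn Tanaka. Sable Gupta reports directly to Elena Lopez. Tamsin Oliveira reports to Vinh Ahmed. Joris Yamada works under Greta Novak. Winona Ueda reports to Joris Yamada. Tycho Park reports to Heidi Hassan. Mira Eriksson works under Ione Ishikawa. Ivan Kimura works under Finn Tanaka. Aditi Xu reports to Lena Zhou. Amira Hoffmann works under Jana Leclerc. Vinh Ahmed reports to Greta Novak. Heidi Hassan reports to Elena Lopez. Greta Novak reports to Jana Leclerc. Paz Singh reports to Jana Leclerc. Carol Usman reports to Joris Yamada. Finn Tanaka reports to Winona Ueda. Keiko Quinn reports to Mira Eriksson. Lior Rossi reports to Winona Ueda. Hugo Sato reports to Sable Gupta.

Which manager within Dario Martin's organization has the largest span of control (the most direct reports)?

Dario Martin

Direct-report counts within Dario Martin's organization: Dario Martin has 2; Ione Ishikawa has 1; Mira Eriksson has 1. The largest is 2, held by Dario Martin.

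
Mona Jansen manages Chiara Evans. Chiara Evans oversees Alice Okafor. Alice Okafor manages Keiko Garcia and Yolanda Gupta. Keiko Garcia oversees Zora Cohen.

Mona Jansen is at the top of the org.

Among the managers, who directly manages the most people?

Direct-report counts: Mona Jansen has 1; Chiara Evans has 1; Alice Okafor has 2; Keiko Garcia has 1. The largest is 2, held by Alice Okafor.

Alice Okafor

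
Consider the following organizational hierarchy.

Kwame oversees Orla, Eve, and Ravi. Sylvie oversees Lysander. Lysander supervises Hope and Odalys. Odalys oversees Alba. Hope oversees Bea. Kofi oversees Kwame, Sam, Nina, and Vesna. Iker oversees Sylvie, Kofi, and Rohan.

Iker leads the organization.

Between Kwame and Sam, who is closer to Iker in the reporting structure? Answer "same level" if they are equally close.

Both Kwame and Sam are 2 levels below Iker.

same level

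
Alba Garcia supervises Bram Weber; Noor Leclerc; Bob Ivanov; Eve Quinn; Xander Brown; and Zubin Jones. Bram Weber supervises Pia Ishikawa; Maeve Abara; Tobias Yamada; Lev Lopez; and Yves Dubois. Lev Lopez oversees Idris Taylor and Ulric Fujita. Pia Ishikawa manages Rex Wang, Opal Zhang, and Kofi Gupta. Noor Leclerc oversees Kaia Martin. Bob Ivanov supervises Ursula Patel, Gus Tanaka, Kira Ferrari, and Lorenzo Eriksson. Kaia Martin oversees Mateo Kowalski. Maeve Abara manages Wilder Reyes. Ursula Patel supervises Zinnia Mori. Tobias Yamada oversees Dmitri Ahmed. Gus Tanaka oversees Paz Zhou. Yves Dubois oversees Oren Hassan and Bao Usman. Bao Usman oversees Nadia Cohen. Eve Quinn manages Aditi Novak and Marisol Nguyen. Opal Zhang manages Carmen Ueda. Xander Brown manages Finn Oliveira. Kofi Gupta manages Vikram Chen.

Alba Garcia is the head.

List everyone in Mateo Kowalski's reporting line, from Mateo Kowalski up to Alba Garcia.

Mateo Kowalski -> Kaia Martin -> Noor Leclerc -> Alba Garcia

Mateo Kowalski reports to Kaia Martin. Kaia Martin reports to Noor Leclerc. Noor Leclerc reports to Alba Garcia. Alba Garcia is at the top.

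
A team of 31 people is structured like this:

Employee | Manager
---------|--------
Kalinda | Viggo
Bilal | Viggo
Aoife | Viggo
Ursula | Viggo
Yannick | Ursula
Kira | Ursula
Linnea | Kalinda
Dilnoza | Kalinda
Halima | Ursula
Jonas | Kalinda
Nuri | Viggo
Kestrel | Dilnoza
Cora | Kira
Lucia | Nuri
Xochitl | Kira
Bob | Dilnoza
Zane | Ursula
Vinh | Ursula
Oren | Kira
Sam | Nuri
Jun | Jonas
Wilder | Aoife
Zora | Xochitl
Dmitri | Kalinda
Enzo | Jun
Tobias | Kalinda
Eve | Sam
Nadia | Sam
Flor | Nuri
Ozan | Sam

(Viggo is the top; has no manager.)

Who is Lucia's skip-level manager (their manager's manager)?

Lucia reports to Nuri, and Nuri reports to Viggo. So Lucia's skip-level manager is Viggo.

Viggo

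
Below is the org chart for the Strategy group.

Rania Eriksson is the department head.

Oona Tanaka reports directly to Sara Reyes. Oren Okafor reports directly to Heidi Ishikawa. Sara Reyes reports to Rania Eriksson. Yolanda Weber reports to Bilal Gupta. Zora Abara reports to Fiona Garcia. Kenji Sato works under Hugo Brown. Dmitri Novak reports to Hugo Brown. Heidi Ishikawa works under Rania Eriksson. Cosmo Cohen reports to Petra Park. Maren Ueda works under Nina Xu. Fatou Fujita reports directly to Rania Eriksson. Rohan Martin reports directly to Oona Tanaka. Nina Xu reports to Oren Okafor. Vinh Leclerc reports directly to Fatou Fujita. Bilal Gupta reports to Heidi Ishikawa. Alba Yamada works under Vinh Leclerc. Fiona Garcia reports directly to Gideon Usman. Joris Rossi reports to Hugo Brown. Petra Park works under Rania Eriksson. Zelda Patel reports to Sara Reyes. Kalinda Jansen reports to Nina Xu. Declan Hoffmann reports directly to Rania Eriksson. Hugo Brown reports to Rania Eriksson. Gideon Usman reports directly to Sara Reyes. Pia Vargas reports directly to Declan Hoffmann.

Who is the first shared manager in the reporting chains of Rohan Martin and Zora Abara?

Sara Reyes

Rohan Martin's chain of managers is Oona Tanaka, Sara Reyes, Rania Eriksson. Zora Abara's chain of managers is Fiona Garcia, Gideon Usman, Sara Reyes, Rania Eriksson. The first manager that appears in both chains is Sara Reyes.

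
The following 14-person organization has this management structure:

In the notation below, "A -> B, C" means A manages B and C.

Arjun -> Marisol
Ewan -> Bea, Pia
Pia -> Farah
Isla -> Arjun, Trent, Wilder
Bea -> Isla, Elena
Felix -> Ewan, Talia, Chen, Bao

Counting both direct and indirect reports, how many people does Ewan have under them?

9

Ewan directly manages Bea, Pia. Under Bea: Elena, Isla, Wilder, Trent, Arjun, Marisol (6). Under Pia: Farah (1). So Ewan's organization is 2 direct reports plus everyone under them: 7 + 2 = 9.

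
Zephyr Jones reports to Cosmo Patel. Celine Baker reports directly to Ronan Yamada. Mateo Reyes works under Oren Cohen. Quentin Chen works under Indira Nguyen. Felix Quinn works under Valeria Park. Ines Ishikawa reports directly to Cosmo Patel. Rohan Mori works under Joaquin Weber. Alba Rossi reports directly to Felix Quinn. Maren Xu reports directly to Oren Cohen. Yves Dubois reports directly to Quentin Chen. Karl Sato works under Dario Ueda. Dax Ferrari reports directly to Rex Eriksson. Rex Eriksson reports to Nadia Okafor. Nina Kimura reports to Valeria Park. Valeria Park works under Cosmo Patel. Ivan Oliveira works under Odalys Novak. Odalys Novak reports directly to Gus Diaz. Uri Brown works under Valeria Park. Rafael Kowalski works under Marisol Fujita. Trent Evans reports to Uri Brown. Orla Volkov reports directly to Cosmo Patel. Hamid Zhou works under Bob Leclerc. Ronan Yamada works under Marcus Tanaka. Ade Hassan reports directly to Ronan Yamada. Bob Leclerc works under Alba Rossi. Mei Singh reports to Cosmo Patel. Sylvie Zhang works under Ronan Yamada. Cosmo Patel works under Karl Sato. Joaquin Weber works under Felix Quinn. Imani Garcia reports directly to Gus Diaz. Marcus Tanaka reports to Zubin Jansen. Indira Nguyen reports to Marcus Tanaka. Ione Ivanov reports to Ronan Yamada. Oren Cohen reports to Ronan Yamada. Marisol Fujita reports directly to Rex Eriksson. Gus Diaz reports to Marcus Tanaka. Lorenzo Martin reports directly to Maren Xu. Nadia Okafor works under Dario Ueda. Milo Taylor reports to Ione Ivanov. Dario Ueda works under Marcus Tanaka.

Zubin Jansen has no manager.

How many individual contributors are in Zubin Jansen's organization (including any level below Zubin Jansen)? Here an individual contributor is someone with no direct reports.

19

The people in Zubin Jansen's organization with no one reporting to them are Ivan Oliveira, Imani Garcia, Yves Dubois, Milo Taylor, Celine Baker, Ade Hassan, Sylvie Zhang, Mateo Reyes, Lorenzo Martin, Rafael Kowalski, Dax Ferrari, Zephyr Jones, Ines Ishikawa, Mei Singh, Orla Volkov, Rohan Mori, Hamid Zhou, Nina Kimura, Trent Evans. That is 19.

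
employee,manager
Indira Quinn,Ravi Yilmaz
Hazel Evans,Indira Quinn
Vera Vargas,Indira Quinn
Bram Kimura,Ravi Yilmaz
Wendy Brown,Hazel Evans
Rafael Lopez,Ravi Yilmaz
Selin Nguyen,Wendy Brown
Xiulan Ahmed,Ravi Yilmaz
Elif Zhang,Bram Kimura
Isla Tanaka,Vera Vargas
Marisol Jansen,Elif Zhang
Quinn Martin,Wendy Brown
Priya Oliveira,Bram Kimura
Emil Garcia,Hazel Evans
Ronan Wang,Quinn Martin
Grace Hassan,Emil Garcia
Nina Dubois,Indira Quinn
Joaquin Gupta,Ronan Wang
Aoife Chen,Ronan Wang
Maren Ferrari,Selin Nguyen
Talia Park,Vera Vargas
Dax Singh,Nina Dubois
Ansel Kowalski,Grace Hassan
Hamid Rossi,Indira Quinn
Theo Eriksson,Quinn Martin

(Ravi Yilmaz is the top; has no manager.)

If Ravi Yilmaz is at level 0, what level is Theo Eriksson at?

5

Chain from Theo Eriksson up to Ravi Yilmaz: Theo Eriksson → Quinn Martin → Wendy Brown → Hazel Evans → Indira Quinn → Ravi Yilmaz. That is 5 steps up, so Theo Eriksson is 5 levels below Ravi Yilmaz.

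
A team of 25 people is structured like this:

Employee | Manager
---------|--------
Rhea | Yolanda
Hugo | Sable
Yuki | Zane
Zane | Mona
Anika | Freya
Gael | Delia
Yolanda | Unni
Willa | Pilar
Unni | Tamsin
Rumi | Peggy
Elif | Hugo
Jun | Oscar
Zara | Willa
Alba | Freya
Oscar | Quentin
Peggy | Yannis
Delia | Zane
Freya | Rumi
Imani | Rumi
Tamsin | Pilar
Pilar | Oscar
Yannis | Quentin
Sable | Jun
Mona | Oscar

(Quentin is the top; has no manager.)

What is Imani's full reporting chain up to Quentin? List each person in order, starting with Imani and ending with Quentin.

Imani -> Rumi -> Peggy -> Yannis -> Quentin

Imani reports to Rumi. Rumi reports to Peggy. Peggy reports to Yannis. Yannis reports to Quentin. Quentin is at the top.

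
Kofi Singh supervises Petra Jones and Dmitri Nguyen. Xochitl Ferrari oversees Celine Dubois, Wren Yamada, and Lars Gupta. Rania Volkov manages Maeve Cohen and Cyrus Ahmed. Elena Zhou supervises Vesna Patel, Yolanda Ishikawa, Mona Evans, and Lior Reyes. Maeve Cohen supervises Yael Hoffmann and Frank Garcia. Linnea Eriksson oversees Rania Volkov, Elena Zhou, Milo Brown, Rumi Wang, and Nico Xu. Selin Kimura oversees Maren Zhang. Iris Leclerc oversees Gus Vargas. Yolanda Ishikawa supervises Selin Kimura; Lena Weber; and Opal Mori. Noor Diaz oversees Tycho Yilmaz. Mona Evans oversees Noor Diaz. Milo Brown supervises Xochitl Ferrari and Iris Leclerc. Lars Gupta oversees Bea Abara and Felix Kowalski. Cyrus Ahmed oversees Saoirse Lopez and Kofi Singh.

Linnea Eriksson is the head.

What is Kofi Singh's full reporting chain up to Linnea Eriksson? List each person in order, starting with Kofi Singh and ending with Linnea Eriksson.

Kofi Singh -> Cyrus Ahmed -> Rania Volkov -> Linnea Eriksson

Kofi Singh reports to Cyrus Ahmed. Cyrus Ahmed reports to Rania Volkov. Rania Volkov reports to Linnea Eriksson. Linnea Eriksson is at the top.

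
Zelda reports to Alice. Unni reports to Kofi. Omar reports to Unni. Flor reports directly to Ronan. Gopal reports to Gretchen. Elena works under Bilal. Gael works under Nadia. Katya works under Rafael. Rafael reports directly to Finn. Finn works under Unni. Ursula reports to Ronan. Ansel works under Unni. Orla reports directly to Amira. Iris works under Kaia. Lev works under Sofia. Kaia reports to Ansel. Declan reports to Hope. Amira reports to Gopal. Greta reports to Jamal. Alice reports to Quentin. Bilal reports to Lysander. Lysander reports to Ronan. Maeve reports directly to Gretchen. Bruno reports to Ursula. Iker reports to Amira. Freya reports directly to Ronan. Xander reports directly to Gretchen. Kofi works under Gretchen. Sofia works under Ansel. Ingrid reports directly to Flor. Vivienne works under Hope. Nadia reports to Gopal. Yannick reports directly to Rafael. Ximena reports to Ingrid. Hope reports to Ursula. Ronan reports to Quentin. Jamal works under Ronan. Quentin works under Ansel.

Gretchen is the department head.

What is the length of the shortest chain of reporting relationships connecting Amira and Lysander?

8

Amira is 2 levels below Gretchen, and Lysander is 6 levels below Gretchen (their lowest common manager). The shortest path runs up from Amira to Gretchen and back down to Lysander: 2 + 6 = 8 links.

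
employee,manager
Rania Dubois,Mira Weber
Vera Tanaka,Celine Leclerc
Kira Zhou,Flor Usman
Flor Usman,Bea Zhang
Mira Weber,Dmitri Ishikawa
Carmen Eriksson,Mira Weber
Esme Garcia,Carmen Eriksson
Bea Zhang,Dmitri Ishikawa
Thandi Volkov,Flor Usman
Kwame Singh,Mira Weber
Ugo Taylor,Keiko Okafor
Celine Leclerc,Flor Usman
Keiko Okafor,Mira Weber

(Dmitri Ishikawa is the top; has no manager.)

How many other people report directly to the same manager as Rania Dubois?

Rania Dubois reports to Mira Weber. Mira Weber's other direct reports are Keiko Okafor, Carmen Eriksson, Kwame Singh — 3 peers.

3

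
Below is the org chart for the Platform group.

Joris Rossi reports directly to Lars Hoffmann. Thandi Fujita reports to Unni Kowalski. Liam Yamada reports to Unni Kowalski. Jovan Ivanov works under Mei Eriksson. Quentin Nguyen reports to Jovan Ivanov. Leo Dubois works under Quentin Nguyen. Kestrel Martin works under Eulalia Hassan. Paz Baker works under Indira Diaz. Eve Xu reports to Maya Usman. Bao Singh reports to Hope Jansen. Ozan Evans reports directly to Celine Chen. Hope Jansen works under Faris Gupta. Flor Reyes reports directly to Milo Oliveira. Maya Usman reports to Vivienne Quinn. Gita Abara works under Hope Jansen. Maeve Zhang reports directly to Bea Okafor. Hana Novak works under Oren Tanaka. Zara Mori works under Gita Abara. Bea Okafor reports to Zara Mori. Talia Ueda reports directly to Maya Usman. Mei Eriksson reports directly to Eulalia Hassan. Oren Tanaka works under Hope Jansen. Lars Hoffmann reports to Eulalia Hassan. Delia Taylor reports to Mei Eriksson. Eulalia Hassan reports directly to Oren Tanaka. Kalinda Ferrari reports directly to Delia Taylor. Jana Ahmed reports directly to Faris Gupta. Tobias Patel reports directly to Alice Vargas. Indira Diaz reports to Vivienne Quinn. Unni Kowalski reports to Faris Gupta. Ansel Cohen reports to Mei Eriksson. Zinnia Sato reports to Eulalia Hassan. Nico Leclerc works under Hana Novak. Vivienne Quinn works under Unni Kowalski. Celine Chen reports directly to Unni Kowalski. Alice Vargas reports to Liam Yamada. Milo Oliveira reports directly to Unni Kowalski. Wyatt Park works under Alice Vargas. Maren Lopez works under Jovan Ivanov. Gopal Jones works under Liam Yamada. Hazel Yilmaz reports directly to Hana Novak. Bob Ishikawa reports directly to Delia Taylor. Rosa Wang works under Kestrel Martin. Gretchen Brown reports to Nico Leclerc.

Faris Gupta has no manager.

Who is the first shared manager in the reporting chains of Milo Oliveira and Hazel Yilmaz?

Faris Gupta

Milo Oliveira's chain of managers is Unni Kowalski, Faris Gupta. Hazel Yilmaz's chain of managers is Hana Novak, Oren Tanaka, Hope Jansen, Faris Gupta. The first manager that appears in both chains is Faris Gupta.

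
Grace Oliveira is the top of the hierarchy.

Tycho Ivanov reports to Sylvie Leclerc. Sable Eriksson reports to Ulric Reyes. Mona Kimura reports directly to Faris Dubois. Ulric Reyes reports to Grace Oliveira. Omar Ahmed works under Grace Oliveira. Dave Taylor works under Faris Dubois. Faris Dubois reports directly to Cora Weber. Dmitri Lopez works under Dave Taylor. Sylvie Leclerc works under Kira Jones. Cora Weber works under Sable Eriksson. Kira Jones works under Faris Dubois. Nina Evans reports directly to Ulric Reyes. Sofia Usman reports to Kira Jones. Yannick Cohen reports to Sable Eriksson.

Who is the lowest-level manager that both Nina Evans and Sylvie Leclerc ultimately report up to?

Ulric Reyes

Nina Evans's chain of managers is Ulric Reyes, Grace Oliveira. Sylvie Leclerc's chain of managers is Kira Jones, Faris Dubois, Cora Weber, Sable Eriksson, Ulric Reyes, Grace Oliveira. The first manager that appears in both chains is Ulric Reyes.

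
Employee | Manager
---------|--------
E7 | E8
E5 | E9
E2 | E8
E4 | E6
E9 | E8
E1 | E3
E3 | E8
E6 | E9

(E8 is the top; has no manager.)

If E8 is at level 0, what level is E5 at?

Chain from E5 up to E8: E5 → E9 → E8. That is 2 steps up, so E5 is 2 levels below E8.

2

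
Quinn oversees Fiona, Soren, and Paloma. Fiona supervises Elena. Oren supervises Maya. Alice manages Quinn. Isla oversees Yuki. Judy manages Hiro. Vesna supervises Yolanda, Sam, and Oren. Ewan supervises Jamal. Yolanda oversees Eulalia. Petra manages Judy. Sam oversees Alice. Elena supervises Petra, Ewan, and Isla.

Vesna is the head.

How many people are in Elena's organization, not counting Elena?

Elena directly manages Petra, Ewan, Isla. Under Petra: Judy, Hiro (2). Under Ewan: Jamal (1). Under Isla: Yuki (1). So Elena's organization is 3 direct reports plus everyone under them: 3 + 2 + 2 = 7.

7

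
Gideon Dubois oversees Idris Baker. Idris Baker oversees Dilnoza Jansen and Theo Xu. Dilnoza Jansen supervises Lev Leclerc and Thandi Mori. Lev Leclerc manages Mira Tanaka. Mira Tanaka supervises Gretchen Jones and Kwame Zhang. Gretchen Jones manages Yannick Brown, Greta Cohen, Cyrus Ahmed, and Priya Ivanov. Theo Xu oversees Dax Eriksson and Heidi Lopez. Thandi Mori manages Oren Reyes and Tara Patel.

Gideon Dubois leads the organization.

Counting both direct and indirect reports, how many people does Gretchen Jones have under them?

Gretchen Jones directly manages Yannick Brown, Greta Cohen, Cyrus Ahmed, Priya Ivanov. Yannick Brown has no reports. Greta Cohen has no reports. Cyrus Ahmed has no reports. Priya Ivanov has no reports. So Gretchen Jones's organization is 4 direct reports plus everyone under them: 1 + 1 + 1 + 1 = 4.

4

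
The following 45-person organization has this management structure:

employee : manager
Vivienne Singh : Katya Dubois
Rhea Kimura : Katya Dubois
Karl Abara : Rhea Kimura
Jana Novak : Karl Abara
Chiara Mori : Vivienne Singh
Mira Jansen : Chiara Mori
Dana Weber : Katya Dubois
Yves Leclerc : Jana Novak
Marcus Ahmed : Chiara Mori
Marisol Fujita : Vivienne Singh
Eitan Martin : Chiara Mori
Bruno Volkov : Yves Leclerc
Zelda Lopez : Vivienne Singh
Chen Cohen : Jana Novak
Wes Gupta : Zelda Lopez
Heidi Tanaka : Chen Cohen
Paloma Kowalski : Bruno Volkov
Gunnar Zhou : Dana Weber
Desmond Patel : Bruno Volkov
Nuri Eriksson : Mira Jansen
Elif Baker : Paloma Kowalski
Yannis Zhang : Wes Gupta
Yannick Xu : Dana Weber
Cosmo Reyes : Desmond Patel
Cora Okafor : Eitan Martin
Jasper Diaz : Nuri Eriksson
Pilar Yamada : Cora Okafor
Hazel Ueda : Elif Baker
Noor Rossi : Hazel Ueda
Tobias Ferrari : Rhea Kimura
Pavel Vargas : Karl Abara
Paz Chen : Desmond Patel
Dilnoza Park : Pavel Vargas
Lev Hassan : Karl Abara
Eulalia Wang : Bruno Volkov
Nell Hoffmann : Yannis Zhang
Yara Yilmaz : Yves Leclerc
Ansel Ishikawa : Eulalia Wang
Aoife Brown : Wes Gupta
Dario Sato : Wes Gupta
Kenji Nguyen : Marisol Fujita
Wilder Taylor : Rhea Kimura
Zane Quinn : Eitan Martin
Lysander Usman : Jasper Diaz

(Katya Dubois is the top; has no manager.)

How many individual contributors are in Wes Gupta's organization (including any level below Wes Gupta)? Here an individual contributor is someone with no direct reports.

3

The people in Wes Gupta's organization with no one reporting to them are Dario Sato, Aoife Brown, Nell Hoffmann. That is 3.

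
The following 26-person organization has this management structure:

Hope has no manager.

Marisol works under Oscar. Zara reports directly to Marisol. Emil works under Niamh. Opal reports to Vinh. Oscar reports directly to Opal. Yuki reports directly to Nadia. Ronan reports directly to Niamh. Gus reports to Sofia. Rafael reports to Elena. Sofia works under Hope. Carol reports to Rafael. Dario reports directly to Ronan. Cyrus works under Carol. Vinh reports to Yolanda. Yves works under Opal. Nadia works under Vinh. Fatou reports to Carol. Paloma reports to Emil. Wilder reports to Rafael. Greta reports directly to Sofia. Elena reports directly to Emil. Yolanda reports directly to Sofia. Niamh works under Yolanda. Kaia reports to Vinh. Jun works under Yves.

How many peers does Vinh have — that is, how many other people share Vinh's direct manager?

Vinh reports to Yolanda. Yolanda's other direct reports are Niamh — 1 peer.

1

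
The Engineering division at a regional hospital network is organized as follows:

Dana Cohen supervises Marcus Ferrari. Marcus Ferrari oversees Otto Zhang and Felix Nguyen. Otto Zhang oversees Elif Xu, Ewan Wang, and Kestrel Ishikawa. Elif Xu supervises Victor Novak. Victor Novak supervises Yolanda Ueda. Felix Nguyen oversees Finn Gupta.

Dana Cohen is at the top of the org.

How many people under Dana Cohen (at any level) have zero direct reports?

The people in Dana Cohen's organization with no one reporting to them are Finn Gupta, Kestrel Ishikawa, Ewan Wang, Yolanda Ueda. That is 4.

4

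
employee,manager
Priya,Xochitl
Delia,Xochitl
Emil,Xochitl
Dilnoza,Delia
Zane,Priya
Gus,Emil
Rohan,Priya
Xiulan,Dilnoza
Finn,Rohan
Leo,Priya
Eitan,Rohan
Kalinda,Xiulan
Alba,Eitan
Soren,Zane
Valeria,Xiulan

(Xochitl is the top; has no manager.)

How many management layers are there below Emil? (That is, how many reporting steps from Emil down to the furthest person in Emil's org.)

1

The longest chain under Emil runs Emil → Gus, which is 1 level below Emil.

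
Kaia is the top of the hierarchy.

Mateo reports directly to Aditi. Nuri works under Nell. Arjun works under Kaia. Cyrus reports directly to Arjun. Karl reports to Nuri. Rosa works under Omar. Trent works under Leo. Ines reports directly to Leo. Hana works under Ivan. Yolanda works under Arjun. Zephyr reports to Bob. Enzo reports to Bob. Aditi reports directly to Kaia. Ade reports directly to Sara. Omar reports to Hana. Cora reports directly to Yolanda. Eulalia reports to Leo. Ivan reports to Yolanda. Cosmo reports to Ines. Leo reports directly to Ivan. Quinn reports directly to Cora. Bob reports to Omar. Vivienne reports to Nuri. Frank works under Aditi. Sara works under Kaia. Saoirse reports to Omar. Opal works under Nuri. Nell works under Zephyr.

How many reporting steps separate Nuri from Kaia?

9

Chain from Nuri up to Kaia: Nuri → Nell → Zephyr → Bob → Omar → Hana → Ivan → Yolanda → Arjun → Kaia. That is 9 steps up, so Nuri is 9 levels below Kaia.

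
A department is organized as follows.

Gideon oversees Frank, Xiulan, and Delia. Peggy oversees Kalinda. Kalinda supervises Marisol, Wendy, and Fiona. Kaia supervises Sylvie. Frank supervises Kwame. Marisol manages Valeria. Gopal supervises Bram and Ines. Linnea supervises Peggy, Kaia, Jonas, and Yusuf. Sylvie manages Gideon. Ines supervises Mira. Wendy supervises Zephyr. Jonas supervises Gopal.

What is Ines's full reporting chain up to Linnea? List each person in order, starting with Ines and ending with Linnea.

Ines -> Gopal -> Jonas -> Linnea

Ines reports to Gopal. Gopal reports to Jonas. Jonas reports to Linnea. Linnea is at the top.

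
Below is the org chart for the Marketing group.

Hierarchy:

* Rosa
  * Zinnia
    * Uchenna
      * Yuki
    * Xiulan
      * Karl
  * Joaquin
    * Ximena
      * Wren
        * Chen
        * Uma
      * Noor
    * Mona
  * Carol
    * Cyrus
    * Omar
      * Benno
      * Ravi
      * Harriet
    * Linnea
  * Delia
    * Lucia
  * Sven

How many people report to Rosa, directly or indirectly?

22

Rosa directly manages Zinnia, Joaquin, Carol, Delia, Sven. Under Zinnia: Xiulan, Karl, Uchenna, Yuki (4). Under Joaquin: Mona, Ximena, Noor, Wren, Uma, Chen (6). Under Carol: Linnea, Omar, Harriet, Ravi, Benno, Cyrus (6). Under Delia: Lucia (1). Sven has no reports. So Rosa's organization is 5 direct reports plus everyone under them: 5 + 7 + 7 + 2 + 1 = 22.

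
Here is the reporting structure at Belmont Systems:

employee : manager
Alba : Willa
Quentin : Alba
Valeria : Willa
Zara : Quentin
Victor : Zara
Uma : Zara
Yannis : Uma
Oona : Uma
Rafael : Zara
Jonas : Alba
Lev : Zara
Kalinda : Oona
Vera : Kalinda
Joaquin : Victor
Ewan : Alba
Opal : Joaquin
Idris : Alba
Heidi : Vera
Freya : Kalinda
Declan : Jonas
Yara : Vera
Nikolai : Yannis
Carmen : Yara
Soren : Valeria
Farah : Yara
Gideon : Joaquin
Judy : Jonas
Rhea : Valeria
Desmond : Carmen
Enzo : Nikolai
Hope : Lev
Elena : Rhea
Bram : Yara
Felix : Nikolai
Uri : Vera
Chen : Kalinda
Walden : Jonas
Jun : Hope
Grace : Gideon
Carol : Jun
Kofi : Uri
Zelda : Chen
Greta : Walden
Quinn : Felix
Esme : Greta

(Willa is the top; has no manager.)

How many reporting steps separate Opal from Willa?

Chain from Opal up to Willa: Opal → Joaquin → Victor → Zara → Quentin → Alba → Willa. That is 6 steps up, so Opal is 6 levels below Willa.

6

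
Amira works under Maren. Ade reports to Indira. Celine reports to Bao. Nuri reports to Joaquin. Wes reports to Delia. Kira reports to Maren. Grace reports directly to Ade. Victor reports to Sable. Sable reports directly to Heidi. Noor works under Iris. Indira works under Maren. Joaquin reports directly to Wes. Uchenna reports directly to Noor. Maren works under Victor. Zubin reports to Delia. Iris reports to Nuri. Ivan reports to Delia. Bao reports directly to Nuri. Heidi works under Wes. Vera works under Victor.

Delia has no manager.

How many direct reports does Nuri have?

2

Nuri directly manages Bao, Iris. That is 2 direct reports.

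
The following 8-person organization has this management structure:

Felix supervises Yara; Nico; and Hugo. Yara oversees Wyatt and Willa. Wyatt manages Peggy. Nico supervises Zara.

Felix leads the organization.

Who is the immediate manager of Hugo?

Hugo reports directly to Felix.

Felix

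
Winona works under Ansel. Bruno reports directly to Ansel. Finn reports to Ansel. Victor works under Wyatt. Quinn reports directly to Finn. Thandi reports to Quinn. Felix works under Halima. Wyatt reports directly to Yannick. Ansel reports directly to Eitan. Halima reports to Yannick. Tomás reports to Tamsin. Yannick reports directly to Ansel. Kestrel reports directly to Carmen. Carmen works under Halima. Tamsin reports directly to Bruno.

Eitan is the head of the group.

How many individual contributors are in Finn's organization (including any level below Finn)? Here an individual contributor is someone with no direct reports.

The only person in Finn's organization with no one reporting to them is Thandi. That is 1.

1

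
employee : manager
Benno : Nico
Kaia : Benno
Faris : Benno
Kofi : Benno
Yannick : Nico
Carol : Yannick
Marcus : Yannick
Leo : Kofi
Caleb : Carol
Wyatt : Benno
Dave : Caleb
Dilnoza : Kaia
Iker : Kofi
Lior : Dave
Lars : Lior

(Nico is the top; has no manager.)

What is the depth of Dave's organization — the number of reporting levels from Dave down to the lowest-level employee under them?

The longest chain under Dave runs Dave → Lior → Lars, which is 2 levels below Dave.

2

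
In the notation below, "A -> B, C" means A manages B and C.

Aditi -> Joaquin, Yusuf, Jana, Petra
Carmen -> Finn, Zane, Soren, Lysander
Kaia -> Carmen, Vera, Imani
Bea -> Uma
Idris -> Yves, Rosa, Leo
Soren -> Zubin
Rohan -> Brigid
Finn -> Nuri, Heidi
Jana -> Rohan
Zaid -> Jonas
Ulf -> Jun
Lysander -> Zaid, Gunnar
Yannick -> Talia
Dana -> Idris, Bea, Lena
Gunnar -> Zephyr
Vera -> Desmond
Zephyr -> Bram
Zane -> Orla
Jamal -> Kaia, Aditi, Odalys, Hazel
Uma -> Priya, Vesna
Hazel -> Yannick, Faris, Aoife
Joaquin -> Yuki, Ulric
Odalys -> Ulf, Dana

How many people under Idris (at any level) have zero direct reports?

3

The people in Idris's organization with no one reporting to them are Leo, Rosa, Yves. That is 3.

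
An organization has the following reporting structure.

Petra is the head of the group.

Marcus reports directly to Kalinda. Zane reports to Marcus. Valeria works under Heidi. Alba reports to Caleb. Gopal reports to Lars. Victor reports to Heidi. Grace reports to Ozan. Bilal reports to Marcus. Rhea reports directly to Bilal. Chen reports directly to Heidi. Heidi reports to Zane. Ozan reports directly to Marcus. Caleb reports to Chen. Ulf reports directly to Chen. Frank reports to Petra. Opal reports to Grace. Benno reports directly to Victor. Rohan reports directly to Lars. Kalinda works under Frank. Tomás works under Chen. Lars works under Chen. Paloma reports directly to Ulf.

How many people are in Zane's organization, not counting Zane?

Zane directly manages Heidi. Under Heidi: Valeria, Chen, Lars, Rohan, Gopal, Tomás, Caleb, Alba, Ulf, Paloma, Victor, Benno (12). That's 13 in total.

13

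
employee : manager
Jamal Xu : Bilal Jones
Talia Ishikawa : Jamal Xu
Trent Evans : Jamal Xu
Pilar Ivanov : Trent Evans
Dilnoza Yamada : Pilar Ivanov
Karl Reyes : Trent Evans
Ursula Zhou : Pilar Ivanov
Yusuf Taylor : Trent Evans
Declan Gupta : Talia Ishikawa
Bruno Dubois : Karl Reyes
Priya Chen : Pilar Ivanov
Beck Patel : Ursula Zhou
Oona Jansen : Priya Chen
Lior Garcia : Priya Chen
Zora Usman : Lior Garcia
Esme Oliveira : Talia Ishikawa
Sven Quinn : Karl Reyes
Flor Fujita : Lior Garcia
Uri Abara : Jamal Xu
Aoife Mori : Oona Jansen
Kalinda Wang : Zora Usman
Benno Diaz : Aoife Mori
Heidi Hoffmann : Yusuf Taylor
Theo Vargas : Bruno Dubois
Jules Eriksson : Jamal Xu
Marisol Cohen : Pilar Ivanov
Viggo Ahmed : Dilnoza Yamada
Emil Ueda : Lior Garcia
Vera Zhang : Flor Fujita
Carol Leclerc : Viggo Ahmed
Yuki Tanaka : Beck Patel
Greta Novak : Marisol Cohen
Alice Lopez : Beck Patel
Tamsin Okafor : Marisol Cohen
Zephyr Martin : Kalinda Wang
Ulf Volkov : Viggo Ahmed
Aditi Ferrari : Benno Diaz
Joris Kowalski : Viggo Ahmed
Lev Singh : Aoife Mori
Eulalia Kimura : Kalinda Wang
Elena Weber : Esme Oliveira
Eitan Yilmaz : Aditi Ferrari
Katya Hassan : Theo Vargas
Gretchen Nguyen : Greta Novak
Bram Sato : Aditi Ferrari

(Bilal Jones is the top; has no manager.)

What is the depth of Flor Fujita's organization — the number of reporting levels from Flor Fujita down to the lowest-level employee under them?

The longest chain under Flor Fujita runs Flor Fujita → Vera Zhang, which is 1 level below Flor Fujita.

1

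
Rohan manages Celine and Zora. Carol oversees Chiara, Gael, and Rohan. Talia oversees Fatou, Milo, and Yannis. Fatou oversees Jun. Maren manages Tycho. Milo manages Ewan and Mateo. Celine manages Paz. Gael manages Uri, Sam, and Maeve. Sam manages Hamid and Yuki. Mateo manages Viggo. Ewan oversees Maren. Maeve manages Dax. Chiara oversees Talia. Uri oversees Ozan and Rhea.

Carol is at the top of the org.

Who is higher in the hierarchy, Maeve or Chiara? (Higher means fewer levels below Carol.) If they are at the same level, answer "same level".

Maeve is 2 levels below Carol; Chiara is 1. Chiara is higher.

Chiara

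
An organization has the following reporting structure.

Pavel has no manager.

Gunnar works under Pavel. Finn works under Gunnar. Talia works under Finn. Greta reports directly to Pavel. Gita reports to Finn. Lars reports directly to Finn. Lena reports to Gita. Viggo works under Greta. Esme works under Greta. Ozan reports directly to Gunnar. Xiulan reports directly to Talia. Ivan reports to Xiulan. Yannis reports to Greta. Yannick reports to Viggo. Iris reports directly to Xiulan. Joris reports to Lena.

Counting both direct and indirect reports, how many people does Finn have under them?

Finn directly manages Talia, Gita, Lars. Under Talia: Xiulan, Iris, Ivan (3). Under Gita: Lena, Joris (2). Lars has no reports. So Finn's organization is 3 direct reports plus everyone under them: 4 + 3 + 1 = 8.

8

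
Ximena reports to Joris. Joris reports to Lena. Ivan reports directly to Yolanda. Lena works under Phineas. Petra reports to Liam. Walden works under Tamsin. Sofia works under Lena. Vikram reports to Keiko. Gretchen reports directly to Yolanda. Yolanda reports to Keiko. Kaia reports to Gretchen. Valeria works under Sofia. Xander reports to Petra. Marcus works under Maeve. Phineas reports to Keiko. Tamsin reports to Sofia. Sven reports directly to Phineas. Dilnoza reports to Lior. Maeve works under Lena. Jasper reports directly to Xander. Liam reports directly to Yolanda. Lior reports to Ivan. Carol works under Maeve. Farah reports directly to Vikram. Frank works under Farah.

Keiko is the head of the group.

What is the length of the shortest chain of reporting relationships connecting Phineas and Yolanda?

Phineas is 1 level below Keiko, and Yolanda is 1 level below Keiko (their lowest common manager). The shortest path runs up from Phineas to Keiko and back down to Yolanda: 1 + 1 = 2 links.

2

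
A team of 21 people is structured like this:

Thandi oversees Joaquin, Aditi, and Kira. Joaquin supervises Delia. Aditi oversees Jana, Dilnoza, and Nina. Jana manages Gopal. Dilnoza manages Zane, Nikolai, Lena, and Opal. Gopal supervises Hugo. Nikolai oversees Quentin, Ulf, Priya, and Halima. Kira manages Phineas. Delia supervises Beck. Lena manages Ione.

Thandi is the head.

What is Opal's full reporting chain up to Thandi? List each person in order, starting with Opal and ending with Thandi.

Opal -> Dilnoza -> Aditi -> Thandi

Opal reports to Dilnoza. Dilnoza reports to Aditi. Aditi reports to Thandi. Thandi is at the top.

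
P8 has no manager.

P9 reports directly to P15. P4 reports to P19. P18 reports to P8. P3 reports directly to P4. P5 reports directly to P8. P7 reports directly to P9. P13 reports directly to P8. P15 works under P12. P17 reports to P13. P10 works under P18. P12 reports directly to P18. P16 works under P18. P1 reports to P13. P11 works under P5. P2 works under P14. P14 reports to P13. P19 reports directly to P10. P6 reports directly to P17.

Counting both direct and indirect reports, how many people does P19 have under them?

P19 directly manages P4. Under P4: P3 (1). That's 2 in total.

2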